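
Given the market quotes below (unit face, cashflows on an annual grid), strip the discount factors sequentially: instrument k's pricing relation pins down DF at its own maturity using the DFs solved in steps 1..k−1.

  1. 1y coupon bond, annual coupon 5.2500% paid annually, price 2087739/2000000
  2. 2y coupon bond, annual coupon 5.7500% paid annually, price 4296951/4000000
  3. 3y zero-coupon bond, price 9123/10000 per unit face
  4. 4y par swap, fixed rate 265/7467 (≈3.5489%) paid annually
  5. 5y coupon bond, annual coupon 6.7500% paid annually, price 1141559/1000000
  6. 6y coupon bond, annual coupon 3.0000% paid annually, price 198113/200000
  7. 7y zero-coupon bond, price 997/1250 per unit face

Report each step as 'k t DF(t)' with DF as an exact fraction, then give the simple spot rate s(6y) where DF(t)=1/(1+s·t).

1 1 4959/5000
2 2 9619/10000
3 3 9123/10000
4 4 347/400
5 5 8333/10000
6 6 8287/10000
7 7 997/1250
s(6y) = (1/(8287/10000) − 1)/(6) = 571/16574 ≈ 3.4452%

step 1 [1y] bond c/1=21/400: DF=(2087739/2000000 − 21/400·(0))/(1+21/400) = 4959/5000 ≈ 0.991800
step 2 [2y] bond c/1=23/400: DF=(4296951/4000000 − 23/400·(0.991800))/(1+23/400) = 9619/10000 ≈ 0.961900
step 3 [3y] zero: DF = P = 9123/10000 ≈ 0.912300
step 4 [4y] swap r/1=265/7467: DF=(1 − 265/7467·(0.991800+0.961900+0.912300))/(1+265/7467) = 347/400 ≈ 0.867500
step 5 [5y] bond c/1=27/400: DF=(1141559/1000000 − 27/400·(0.991800+0.961900+0.912300+0.867500))/(1+27/400) = 8333/10000 ≈ 0.833300
step 6 [6y] bond c/1=3/100: DF=(198113/200000 − 3/100·(0.991800+0.961900+0.912300+0.867500+0.833300))/(1+3/100) = 8287/10000 ≈ 0.828700
step 7 [7y] zero: DF = P = 997/1250 ≈ 0.797600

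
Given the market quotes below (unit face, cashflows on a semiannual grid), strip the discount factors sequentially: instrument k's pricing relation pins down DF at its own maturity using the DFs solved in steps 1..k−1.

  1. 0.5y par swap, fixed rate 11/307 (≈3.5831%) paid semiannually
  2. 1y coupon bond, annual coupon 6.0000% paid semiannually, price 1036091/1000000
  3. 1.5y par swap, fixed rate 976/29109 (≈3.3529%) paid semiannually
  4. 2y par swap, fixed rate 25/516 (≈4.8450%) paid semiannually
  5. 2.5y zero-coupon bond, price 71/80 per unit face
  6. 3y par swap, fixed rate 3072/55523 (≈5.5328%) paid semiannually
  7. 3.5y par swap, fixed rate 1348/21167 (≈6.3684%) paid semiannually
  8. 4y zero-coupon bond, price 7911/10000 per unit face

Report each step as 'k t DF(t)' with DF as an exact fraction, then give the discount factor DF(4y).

1 1/2 614/625
2 1 9773/10000
3 3/2 1189/1250
4 2 363/400
5 5/2 71/80
6 3 529/625
7 7/2 3989/5000
8 4 7911/10000
DF(4y) = 7911/10000 ≈ 0.791100

step 1 [0.5y] swap r/2=11/614: DF=(1 − 11/614·(0))/(1+11/614) = 614/625 ≈ 0.982400
step 2 [1y] bond c/2=3/100: DF=(1036091/1000000 − 3/100·(0.982400))/(1+3/100) = 9773/10000 ≈ 0.977300
step 3 [1.5y] swap r/2=488/29109: DF=(1 − 488/29109·(0.982400+0.977300))/(1+488/29109) = 1189/1250 ≈ 0.951200
step 4 [2y] swap r/2=25/1032: DF=(1 − 25/1032·(0.982400+0.977300+0.951200))/(1+25/1032) = 363/400 ≈ 0.907500
step 5 [2.5y] zero: DF = P = 71/80 ≈ 0.887500
step 6 [3y] swap r/2=1536/55523: DF=(1 − 1536/55523·(0.982400+0.977300+0.951200+0.907500+0.887500))/(1+1536/55523) = 529/625 ≈ 0.846400
step 7 [3.5y] swap r/2=674/21167: DF=(1 − 674/21167·(0.982400+0.977300+0.951200+0.907500+0.887500+0.846400))/(1+674/21167) = 3989/5000 ≈ 0.797800
step 8 [4y] zero: DF = P = 7911/10000 ≈ 0.791100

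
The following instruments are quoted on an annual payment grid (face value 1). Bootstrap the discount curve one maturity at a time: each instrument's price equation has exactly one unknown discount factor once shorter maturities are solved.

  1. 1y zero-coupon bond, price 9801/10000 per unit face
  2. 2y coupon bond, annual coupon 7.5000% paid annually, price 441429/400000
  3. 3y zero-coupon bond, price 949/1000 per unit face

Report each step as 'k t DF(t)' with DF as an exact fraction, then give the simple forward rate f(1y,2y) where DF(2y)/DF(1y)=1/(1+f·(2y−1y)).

step 1 [1y] zero: DF = P = 9801/10000 ≈ 0.980100
step 2 [2y] bond c/1=3/40: DF=(441429/400000 − 3/40·(0.980100))/(1+3/40) = 4791/5000 ≈ 0.958200
step 3 [3y] zero: DF = P = 949/1000 ≈ 0.949000

1 1 9801/10000
2 2 4791/5000
3 3 949/1000
f(1y,2y) = ((9801/10000)/(4791/5000) − 1)/(1) = 73/3194 ≈ 2.2855%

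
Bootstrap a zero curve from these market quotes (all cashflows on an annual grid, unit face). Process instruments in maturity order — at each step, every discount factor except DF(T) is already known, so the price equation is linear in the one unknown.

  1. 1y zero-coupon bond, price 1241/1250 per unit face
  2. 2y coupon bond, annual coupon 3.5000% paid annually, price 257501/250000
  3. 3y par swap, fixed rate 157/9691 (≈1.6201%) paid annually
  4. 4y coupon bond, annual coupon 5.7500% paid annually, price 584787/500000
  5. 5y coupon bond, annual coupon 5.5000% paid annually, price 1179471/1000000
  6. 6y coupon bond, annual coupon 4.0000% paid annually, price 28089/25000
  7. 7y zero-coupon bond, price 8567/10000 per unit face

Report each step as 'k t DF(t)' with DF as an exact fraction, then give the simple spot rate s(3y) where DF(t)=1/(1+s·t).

1 1 1241/1250
2 2 601/625
3 3 9529/10000
4 4 9479/10000
5 5 917/1000
6 6 1121/1250
7 7 8567/10000
s(3y) = (1/(9529/10000) − 1)/(3) = 157/9529 ≈ 1.6476%

step 1 [1y] zero: DF = P = 1241/1250 ≈ 0.992800
step 2 [2y] bond c/1=7/200: DF=(257501/250000 − 7/200·(0.992800))/(1+7/200) = 601/625 ≈ 0.961600
step 3 [3y] swap r/1=157/9691: DF=(1 − 157/9691·(0.992800+0.961600))/(1+157/9691) = 9529/10000 ≈ 0.952900
step 4 [4y] bond c/1=23/400: DF=(584787/500000 − 23/400·(0.992800+0.961600+0.952900))/(1+23/400) = 9479/10000 ≈ 0.947900
step 5 [5y] bond c/1=11/200: DF=(1179471/1000000 − 11/200·(0.992800+0.961600+0.952900+0.947900))/(1+11/200) = 917/1000 ≈ 0.917000
step 6 [6y] bond c/1=1/25: DF=(28089/25000 − 1/25·(0.992800+0.961600+0.952900+0.947900+0.917000))/(1+1/25) = 1121/1250 ≈ 0.896800
step 7 [7y] zero: DF = P = 8567/10000 ≈ 0.856700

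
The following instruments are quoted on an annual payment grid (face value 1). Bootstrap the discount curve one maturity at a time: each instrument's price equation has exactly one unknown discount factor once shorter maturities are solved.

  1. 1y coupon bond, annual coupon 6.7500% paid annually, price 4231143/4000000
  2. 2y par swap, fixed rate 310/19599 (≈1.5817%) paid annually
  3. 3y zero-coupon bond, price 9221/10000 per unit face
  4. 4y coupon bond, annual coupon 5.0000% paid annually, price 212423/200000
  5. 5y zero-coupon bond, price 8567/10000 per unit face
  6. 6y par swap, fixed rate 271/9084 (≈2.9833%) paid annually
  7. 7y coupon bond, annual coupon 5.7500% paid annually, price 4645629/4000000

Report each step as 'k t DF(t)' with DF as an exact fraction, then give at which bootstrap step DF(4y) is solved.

step 1 [1y] bond c/1=27/400: DF=(4231143/4000000 − 27/400·(0))/(1+27/400) = 9909/10000 ≈ 0.990900
step 2 [2y] swap r/1=310/19599: DF=(1 − 310/19599·(0.990900))/(1+310/19599) = 969/1000 ≈ 0.969000
step 3 [3y] zero: DF = P = 9221/10000 ≈ 0.922100
step 4 [4y] bond c/1=1/20: DF=(212423/200000 − 1/20·(0.990900+0.969000+0.922100))/(1+1/20) = 8743/10000 ≈ 0.874300
step 5 [5y] zero: DF = P = 8567/10000 ≈ 0.856700
step 6 [6y] swap r/1=271/9084: DF=(1 − 271/9084·(0.990900+0.969000+0.922100+0.874300+0.856700))/(1+271/9084) = 4187/5000 ≈ 0.837400
step 7 [7y] bond c/1=23/400: DF=(4645629/4000000 − 23/400·(0.990900+0.969000+0.922100+0.874300+0.856700+0.837400))/(1+23/400) = 8019/10000 ≈ 0.801900

1 1 9909/10000
2 2 969/1000
3 3 9221/10000
4 4 8743/10000
5 5 8567/10000
6 6 4187/5000
7 7 8019/10000
DF(4y) is solved at step 4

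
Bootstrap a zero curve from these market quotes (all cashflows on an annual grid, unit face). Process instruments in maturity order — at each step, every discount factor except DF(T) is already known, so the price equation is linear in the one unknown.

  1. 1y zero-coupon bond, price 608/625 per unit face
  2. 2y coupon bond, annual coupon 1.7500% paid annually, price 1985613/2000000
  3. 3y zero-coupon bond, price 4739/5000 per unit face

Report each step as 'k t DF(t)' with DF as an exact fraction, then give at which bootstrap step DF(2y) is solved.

1 1 608/625
2 2 959/1000
3 3 4739/5000
DF(2y) is solved at step 2

step 1 [1y] zero: DF = P = 608/625 ≈ 0.972800
step 2 [2y] bond c/1=7/400: DF=(1985613/2000000 − 7/400·(0.972800))/(1+7/400) = 959/1000 ≈ 0.959000
step 3 [3y] zero: DF = P = 4739/5000 ≈ 0.947800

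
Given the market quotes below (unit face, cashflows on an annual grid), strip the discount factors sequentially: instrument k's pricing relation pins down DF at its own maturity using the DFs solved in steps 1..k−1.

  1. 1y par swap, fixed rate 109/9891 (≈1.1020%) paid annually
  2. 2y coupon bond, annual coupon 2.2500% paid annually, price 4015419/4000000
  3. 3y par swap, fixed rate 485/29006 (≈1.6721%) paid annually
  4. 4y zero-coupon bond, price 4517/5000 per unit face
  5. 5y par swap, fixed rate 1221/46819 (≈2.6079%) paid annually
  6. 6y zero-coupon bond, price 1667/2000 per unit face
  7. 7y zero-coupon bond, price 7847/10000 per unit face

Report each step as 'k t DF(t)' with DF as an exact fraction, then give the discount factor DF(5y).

1 1 9891/10000
2 2 24/25
3 3 1903/2000
4 4 4517/5000
5 5 8779/10000
6 6 1667/2000
7 7 7847/10000
DF(5y) = 8779/10000 ≈ 0.877900

step 1 [1y] swap r/1=109/9891: DF=(1 − 109/9891·(0))/(1+109/9891) = 9891/10000 ≈ 0.989100
step 2 [2y] bond c/1=9/400: DF=(4015419/4000000 − 9/400·(0.989100))/(1+9/400) = 24/25 ≈ 0.960000
step 3 [3y] swap r/1=485/29006: DF=(1 − 485/29006·(0.989100+0.960000))/(1+485/29006) = 1903/2000 ≈ 0.951500
step 4 [4y] zero: DF = P = 4517/5000 ≈ 0.903400
step 5 [5y] swap r/1=1221/46819: DF=(1 − 1221/46819·(0.989100+0.960000+0.951500+0.903400))/(1+1221/46819) = 8779/10000 ≈ 0.877900
step 6 [6y] zero: DF = P = 1667/2000 ≈ 0.833500
step 7 [7y] zero: DF = P = 7847/10000 ≈ 0.784700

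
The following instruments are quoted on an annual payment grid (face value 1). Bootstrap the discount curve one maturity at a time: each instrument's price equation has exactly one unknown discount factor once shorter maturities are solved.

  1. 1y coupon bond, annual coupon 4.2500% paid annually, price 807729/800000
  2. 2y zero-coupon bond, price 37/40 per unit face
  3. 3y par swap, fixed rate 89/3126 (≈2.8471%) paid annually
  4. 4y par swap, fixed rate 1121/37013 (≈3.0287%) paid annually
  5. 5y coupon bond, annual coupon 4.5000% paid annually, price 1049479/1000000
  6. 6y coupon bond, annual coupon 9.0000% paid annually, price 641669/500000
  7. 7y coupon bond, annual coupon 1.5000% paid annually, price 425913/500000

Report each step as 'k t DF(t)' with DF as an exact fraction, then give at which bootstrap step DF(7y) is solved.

step 1 [1y] bond c/1=17/400: DF=(807729/800000 − 17/400·(0))/(1+17/400) = 1937/2000 ≈ 0.968500
step 2 [2y] zero: DF = P = 37/40 ≈ 0.925000
step 3 [3y] swap r/1=89/3126: DF=(1 − 89/3126·(0.968500+0.925000))/(1+89/3126) = 9199/10000 ≈ 0.919900
step 4 [4y] swap r/1=1121/37013: DF=(1 − 1121/37013·(0.968500+0.925000+0.919900))/(1+1121/37013) = 8879/10000 ≈ 0.887900
step 5 [5y] bond c/1=9/200: DF=(1049479/1000000 − 9/200·(0.968500+0.925000+0.919900+0.887900))/(1+9/200) = 8449/10000 ≈ 0.844900
step 6 [6y] bond c/1=9/100: DF=(641669/500000 − 9/100·(0.968500+0.925000+0.919900+0.887900+0.844900))/(1+9/100) = 401/500 ≈ 0.802000
step 7 [7y] bond c/1=3/200: DF=(425913/500000 − 3/200·(0.968500+0.925000+0.919900+0.887900+0.844900+0.802000))/(1+3/200) = 3801/5000 ≈ 0.760200

1 1 1937/2000
2 2 37/40
3 3 9199/10000
4 4 8879/10000
5 5 8449/10000
6 6 401/500
7 7 3801/5000
DF(7y) is solved at step 7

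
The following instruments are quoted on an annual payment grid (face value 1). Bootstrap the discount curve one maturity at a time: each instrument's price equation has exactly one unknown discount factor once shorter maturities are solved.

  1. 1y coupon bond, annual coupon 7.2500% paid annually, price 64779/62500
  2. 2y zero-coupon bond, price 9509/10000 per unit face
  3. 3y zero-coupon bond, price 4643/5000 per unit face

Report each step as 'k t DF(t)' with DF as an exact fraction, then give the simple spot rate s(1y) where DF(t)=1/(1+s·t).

1 1 604/625
2 2 9509/10000
3 3 4643/5000
s(1y) = (1/(604/625) − 1)/(1) = 21/604 ≈ 3.4768%

step 1 [1y] bond c/1=29/400: DF=(64779/62500 − 29/400·(0))/(1+29/400) = 604/625 ≈ 0.966400
step 2 [2y] zero: DF = P = 9509/10000 ≈ 0.950900
step 3 [3y] zero: DF = P = 4643/5000 ≈ 0.928600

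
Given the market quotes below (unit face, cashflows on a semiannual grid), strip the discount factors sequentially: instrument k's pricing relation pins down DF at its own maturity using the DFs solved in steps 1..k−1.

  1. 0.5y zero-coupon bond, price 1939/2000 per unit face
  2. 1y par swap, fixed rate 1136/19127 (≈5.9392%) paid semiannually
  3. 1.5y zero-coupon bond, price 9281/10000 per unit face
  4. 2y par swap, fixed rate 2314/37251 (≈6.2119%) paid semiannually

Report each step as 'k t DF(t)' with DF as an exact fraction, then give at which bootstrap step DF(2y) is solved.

1 1/2 1939/2000
2 1 1179/1250
3 3/2 9281/10000
4 2 8843/10000
DF(2y) is solved at step 4

step 1 [0.5y] zero: DF = P = 1939/2000 ≈ 0.969500
step 2 [1y] swap r/2=568/19127: DF=(1 − 568/19127·(0.969500))/(1+568/19127) = 1179/1250 ≈ 0.943200
step 3 [1.5y] zero: DF = P = 9281/10000 ≈ 0.928100
step 4 [2y] swap r/2=1157/37251: DF=(1 − 1157/37251·(0.969500+0.943200+0.928100))/(1+1157/37251) = 8843/10000 ≈ 0.884300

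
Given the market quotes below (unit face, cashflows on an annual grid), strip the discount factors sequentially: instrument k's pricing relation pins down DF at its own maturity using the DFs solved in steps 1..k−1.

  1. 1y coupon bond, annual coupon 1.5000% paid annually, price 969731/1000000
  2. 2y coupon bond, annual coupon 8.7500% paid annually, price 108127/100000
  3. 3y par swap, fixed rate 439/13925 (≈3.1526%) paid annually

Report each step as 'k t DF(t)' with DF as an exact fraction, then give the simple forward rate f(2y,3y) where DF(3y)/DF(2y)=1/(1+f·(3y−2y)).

step 1 [1y] bond c/1=3/200: DF=(969731/1000000 − 3/200·(0))/(1+3/200) = 4777/5000 ≈ 0.955400
step 2 [2y] bond c/1=7/80: DF=(108127/100000 − 7/80·(0.955400))/(1+7/80) = 4587/5000 ≈ 0.917400
step 3 [3y] swap r/1=439/13925: DF=(1 − 439/13925·(0.955400+0.917400))/(1+439/13925) = 4561/5000 ≈ 0.912200

1 1 4777/5000
2 2 4587/5000
3 3 4561/5000
f(2y,3y) = ((4587/5000)/(4561/5000) − 1)/(1) = 26/4561 ≈ 0.5701%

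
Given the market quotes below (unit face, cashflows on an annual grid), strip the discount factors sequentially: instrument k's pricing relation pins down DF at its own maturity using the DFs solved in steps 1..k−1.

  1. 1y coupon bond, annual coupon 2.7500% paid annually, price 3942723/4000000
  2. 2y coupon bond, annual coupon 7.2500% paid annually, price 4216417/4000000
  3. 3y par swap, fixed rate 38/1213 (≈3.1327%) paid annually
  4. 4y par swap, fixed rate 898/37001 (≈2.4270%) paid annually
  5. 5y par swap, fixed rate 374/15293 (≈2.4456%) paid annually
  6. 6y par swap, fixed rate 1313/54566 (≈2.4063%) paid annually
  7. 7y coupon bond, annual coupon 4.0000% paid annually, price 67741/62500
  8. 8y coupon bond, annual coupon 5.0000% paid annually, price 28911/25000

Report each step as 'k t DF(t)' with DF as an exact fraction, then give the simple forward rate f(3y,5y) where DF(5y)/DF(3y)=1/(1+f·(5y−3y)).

step 1 [1y] bond c/1=11/400: DF=(3942723/4000000 − 11/400·(0))/(1+11/400) = 9593/10000 ≈ 0.959300
step 2 [2y] bond c/1=29/400: DF=(4216417/4000000 − 29/400·(0.959300))/(1+29/400) = 459/500 ≈ 0.918000
step 3 [3y] swap r/1=38/1213: DF=(1 − 38/1213·(0.959300+0.918000))/(1+38/1213) = 4563/5000 ≈ 0.912600
step 4 [4y] swap r/1=898/37001: DF=(1 − 898/37001·(0.959300+0.918000+0.912600))/(1+898/37001) = 4551/5000 ≈ 0.910200
step 5 [5y] swap r/1=374/15293: DF=(1 − 374/15293·(0.959300+0.918000+0.912600+0.910200))/(1+374/15293) = 4439/5000 ≈ 0.887800
step 6 [6y] swap r/1=1313/54566: DF=(1 − 1313/54566·(0.959300+0.918000+0.912600+0.910200+0.887800))/(1+1313/54566) = 8687/10000 ≈ 0.868700
step 7 [7y] bond c/1=1/25: DF=(67741/62500 − 1/25·(0.959300+0.918000+0.912600+0.910200+0.887800+0.868700))/(1+1/25) = 8323/10000 ≈ 0.832300
step 8 [8y] bond c/1=1/20: DF=(28911/25000 − 1/20·(0.959300+0.918000+0.912600+0.910200+0.887800+0.868700+0.832300))/(1+1/20) = 8019/10000 ≈ 0.801900

1 1 9593/10000
2 2 459/500
3 3 4563/5000
4 4 4551/5000
5 5 4439/5000
6 6 8687/10000
7 7 8323/10000
8 8 8019/10000
f(3y,5y) = ((4563/5000)/(4439/5000) − 1)/(2) = 62/4439 ≈ 1.3967%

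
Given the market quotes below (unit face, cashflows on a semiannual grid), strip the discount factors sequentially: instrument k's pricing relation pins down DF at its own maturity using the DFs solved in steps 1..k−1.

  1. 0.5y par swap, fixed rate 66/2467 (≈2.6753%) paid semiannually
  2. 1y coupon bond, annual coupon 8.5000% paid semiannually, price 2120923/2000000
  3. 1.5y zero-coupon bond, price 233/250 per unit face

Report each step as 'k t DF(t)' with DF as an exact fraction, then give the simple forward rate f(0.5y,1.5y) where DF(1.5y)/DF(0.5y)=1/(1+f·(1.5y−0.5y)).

step 1 [0.5y] swap r/2=33/2467: DF=(1 − 33/2467·(0))/(1+33/2467) = 2467/2500 ≈ 0.986800
step 2 [1y] bond c/2=17/400: DF=(2120923/2000000 − 17/400·(0.986800))/(1+17/400) = 977/1000 ≈ 0.977000
step 3 [1.5y] zero: DF = P = 233/250 ≈ 0.932000

1 1/2 2467/2500
2 1 977/1000
3 3/2 233/250
f(0.5y,1.5y) = ((2467/2500)/(233/250) − 1)/(1) = 137/2330 ≈ 5.8798%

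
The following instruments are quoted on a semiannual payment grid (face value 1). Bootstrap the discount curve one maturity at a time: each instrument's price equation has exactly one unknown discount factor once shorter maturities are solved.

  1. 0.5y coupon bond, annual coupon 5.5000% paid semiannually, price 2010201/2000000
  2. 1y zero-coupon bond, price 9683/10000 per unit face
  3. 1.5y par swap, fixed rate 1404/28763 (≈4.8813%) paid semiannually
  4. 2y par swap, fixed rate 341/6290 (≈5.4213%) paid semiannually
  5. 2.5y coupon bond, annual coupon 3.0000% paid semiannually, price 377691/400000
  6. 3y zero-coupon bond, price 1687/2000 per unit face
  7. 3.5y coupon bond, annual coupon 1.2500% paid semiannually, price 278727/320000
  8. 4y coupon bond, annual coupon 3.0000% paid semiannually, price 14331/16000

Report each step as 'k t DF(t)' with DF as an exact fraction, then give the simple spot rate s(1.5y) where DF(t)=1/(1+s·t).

1 1/2 4891/5000
2 1 9683/10000
3 3/2 4649/5000
4 2 8977/10000
5 5/2 1749/2000
6 3 1687/2000
7 7/2 1663/2000
8 4 789/1000
s(1.5y) = (1/(4649/5000) − 1)/(3/2) = 234/4649 ≈ 5.0333%

step 1 [0.5y] bond c/2=11/400: DF=(2010201/2000000 − 11/400·(0))/(1+11/400) = 4891/5000 ≈ 0.978200
step 2 [1y] zero: DF = P = 9683/10000 ≈ 0.968300
step 3 [1.5y] swap r/2=702/28763: DF=(1 − 702/28763·(0.978200+0.968300))/(1+702/28763) = 4649/5000 ≈ 0.929800
step 4 [2y] swap r/2=341/12580: DF=(1 − 341/12580·(0.978200+0.968300+0.929800))/(1+341/12580) = 8977/10000 ≈ 0.897700
step 5 [2.5y] bond c/2=3/200: DF=(377691/400000 − 3/200·(0.978200+0.968300+0.929800+0.897700))/(1+3/200) = 1749/2000 ≈ 0.874500
step 6 [3y] zero: DF = P = 1687/2000 ≈ 0.843500
step 7 [3.5y] bond c/2=1/160: DF=(278727/320000 − 1/160·(0.978200+0.968300+0.929800+0.897700+0.874500+0.843500))/(1+1/160) = 1663/2000 ≈ 0.831500
step 8 [4y] bond c/2=3/200: DF=(14331/16000 − 3/200·(0.978200+0.968300+0.929800+0.897700+0.874500+0.843500+0.831500))/(1+3/200) = 789/1000 ≈ 0.789000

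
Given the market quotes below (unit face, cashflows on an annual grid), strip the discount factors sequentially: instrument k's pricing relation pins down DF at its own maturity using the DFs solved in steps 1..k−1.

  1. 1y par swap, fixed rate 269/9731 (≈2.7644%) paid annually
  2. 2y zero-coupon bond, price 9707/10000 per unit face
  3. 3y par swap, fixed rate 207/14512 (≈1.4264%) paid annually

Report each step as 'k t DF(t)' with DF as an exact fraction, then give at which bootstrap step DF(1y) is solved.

step 1 [1y] swap r/1=269/9731: DF=(1 − 269/9731·(0))/(1+269/9731) = 9731/10000 ≈ 0.973100
step 2 [2y] zero: DF = P = 9707/10000 ≈ 0.970700
step 3 [3y] swap r/1=207/14512: DF=(1 − 207/14512·(0.973100+0.970700))/(1+207/14512) = 4793/5000 ≈ 0.958600

1 1 9731/10000
2 2 9707/10000
3 3 4793/5000
DF(1y) is solved at step 1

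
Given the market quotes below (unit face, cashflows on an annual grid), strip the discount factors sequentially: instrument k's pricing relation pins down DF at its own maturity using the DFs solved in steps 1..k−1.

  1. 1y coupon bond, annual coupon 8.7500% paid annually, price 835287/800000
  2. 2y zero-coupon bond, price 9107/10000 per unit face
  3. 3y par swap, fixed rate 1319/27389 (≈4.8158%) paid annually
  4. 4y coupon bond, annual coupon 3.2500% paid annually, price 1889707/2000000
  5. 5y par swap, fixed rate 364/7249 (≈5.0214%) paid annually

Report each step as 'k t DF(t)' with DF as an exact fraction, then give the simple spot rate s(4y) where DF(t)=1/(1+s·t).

1 1 9601/10000
2 2 9107/10000
3 3 8681/10000
4 4 8289/10000
5 5 977/1250
s(4y) = (1/(8289/10000) − 1)/(4) = 1711/33156 ≈ 5.1605%

step 1 [1y] bond c/1=7/80: DF=(835287/800000 − 7/80·(0))/(1+7/80) = 9601/10000 ≈ 0.960100
step 2 [2y] zero: DF = P = 9107/10000 ≈ 0.910700
step 3 [3y] swap r/1=1319/27389: DF=(1 − 1319/27389·(0.960100+0.910700))/(1+1319/27389) = 8681/10000 ≈ 0.868100
step 4 [4y] bond c/1=13/400: DF=(1889707/2000000 − 13/400·(0.960100+0.910700+0.868100))/(1+13/400) = 8289/10000 ≈ 0.828900
step 5 [5y] swap r/1=364/7249: DF=(1 − 364/7249·(0.960100+0.910700+0.868100+0.828900))/(1+364/7249) = 977/1250 ≈ 0.781600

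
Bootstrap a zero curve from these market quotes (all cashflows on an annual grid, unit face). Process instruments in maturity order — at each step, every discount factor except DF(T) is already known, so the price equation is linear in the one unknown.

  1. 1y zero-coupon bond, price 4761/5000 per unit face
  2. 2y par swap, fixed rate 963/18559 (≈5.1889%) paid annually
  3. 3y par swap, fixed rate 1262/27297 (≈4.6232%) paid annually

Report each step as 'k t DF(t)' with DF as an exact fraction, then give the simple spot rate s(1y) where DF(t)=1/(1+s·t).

1 1 4761/5000
2 2 9037/10000
3 3 4369/5000
s(1y) = (1/(4761/5000) − 1)/(1) = 239/4761 ≈ 5.0200%

step 1 [1y] zero: DF = P = 4761/5000 ≈ 0.952200
step 2 [2y] swap r/1=963/18559: DF=(1 − 963/18559·(0.952200))/(1+963/18559) = 9037/10000 ≈ 0.903700
step 3 [3y] swap r/1=1262/27297: DF=(1 − 1262/27297·(0.952200+0.903700))/(1+1262/27297) = 4369/5000 ≈ 0.873800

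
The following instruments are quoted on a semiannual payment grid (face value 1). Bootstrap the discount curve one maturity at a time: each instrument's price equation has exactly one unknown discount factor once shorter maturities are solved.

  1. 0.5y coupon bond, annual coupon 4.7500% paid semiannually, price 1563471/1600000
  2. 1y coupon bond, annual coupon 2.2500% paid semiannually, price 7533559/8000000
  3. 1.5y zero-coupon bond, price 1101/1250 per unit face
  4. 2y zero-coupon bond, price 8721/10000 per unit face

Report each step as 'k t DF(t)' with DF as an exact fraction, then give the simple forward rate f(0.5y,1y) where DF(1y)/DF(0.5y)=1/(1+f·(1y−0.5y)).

1 1/2 1909/2000
2 1 4603/5000
3 3/2 1101/1250
4 2 8721/10000
f(0.5y,1y) = ((1909/2000)/(4603/5000) − 1)/(1/2) = 339/4603 ≈ 7.3648%

step 1 [0.5y] bond c/2=19/800: DF=(1563471/1600000 − 19/800·(0))/(1+19/800) = 1909/2000 ≈ 0.954500
step 2 [1y] bond c/2=9/800: DF=(7533559/8000000 − 9/800·(0.954500))/(1+9/800) = 4603/5000 ≈ 0.920600
step 3 [1.5y] zero: DF = P = 1101/1250 ≈ 0.880800
step 4 [2y] zero: DF = P = 8721/10000 ≈ 0.872100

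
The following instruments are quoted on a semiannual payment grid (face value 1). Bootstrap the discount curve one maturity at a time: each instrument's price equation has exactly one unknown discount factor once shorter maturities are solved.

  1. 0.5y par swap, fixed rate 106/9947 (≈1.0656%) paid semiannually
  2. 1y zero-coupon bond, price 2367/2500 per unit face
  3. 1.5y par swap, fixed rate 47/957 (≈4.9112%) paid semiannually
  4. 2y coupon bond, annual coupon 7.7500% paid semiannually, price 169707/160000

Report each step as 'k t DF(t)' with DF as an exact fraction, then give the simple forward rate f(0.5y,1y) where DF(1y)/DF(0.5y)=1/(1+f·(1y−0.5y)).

step 1 [0.5y] swap r/2=53/9947: DF=(1 − 53/9947·(0))/(1+53/9947) = 9947/10000 ≈ 0.994700
step 2 [1y] zero: DF = P = 2367/2500 ≈ 0.946800
step 3 [1.5y] swap r/2=47/1914: DF=(1 − 47/1914·(0.994700+0.946800))/(1+47/1914) = 1859/2000 ≈ 0.929500
step 4 [2y] bond c/2=31/800: DF=(169707/160000 − 31/800·(0.994700+0.946800+0.929500))/(1+31/800) = 457/500 ≈ 0.914000

1 1/2 9947/10000
2 1 2367/2500
3 3/2 1859/2000
4 2 457/500
f(0.5y,1y) = ((9947/10000)/(2367/2500) − 1)/(1/2) = 479/4734 ≈ 10.1183%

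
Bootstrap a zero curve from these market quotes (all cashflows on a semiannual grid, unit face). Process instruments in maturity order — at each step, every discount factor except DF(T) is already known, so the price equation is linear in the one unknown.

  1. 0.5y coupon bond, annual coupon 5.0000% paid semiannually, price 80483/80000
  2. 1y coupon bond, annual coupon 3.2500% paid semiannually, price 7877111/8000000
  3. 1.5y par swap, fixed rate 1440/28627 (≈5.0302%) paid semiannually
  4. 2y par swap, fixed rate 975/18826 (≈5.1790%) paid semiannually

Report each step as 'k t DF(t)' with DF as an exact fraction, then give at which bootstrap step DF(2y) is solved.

1 1/2 1963/2000
2 1 2383/2500
3 3/2 116/125
4 2 361/400
DF(2y) is solved at step 4

step 1 [0.5y] bond c/2=1/40: DF=(80483/80000 − 1/40·(0))/(1+1/40) = 1963/2000 ≈ 0.981500
step 2 [1y] bond c/2=13/800: DF=(7877111/8000000 − 13/800·(0.981500))/(1+13/800) = 2383/2500 ≈ 0.953200
step 3 [1.5y] swap r/2=720/28627: DF=(1 − 720/28627·(0.981500+0.953200))/(1+720/28627) = 116/125 ≈ 0.928000
step 4 [2y] swap r/2=975/37652: DF=(1 − 975/37652·(0.981500+0.953200+0.928000))/(1+975/37652) = 361/400 ≈ 0.902500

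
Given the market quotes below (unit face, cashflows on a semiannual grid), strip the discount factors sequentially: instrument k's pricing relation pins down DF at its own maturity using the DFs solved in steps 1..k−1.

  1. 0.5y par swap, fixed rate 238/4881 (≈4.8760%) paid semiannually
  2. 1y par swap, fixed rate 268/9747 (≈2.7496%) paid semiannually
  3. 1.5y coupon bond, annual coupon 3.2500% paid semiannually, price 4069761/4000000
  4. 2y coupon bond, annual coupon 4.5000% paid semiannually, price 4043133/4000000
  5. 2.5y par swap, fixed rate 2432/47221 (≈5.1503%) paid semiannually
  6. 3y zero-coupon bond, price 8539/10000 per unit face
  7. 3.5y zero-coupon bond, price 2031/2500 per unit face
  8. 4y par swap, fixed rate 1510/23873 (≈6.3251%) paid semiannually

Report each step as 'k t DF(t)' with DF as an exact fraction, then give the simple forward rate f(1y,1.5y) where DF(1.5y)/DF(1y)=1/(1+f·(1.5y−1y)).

1 1/2 4881/5000
2 1 2433/2500
3 3/2 97/100
4 2 9243/10000
5 5/2 549/625
6 3 8539/10000
7 7/2 2031/2500
8 4 1547/2000
f(1y,1.5y) = ((2433/2500)/(97/100) − 1)/(1/2) = 16/2425 ≈ 0.6598%

step 1 [0.5y] swap r/2=119/4881: DF=(1 − 119/4881·(0))/(1+119/4881) = 4881/5000 ≈ 0.976200
step 2 [1y] swap r/2=134/9747: DF=(1 − 134/9747·(0.976200))/(1+134/9747) = 2433/2500 ≈ 0.973200
step 3 [1.5y] bond c/2=13/800: DF=(4069761/4000000 − 13/800·(0.976200+0.973200))/(1+13/800) = 97/100 ≈ 0.970000
step 4 [2y] bond c/2=9/400: DF=(4043133/4000000 − 9/400·(0.976200+0.973200+0.970000))/(1+9/400) = 9243/10000 ≈ 0.924300
step 5 [2.5y] swap r/2=1216/47221: DF=(1 − 1216/47221·(0.976200+0.973200+0.970000+0.924300))/(1+1216/47221) = 549/625 ≈ 0.878400
step 6 [3y] zero: DF = P = 8539/10000 ≈ 0.853900
step 7 [3.5y] zero: DF = P = 2031/2500 ≈ 0.812400
step 8 [4y] swap r/2=755/23873: DF=(1 − 755/23873·(0.976200+0.973200+0.970000+0.924300+0.878400+0.853900+0.812400))/(1+755/23873) = 1547/2000 ≈ 0.773500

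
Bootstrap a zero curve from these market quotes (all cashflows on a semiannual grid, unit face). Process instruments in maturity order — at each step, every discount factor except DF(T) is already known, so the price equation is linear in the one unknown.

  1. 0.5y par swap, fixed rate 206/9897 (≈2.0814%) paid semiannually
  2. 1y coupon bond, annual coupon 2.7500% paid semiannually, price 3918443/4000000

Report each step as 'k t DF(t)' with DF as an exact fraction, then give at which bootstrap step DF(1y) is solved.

step 1 [0.5y] swap r/2=103/9897: DF=(1 − 103/9897·(0))/(1+103/9897) = 9897/10000 ≈ 0.989700
step 2 [1y] bond c/2=11/800: DF=(3918443/4000000 − 11/800·(0.989700))/(1+11/800) = 9529/10000 ≈ 0.952900

1 1/2 9897/10000
2 1 9529/10000
DF(1y) is solved at step 2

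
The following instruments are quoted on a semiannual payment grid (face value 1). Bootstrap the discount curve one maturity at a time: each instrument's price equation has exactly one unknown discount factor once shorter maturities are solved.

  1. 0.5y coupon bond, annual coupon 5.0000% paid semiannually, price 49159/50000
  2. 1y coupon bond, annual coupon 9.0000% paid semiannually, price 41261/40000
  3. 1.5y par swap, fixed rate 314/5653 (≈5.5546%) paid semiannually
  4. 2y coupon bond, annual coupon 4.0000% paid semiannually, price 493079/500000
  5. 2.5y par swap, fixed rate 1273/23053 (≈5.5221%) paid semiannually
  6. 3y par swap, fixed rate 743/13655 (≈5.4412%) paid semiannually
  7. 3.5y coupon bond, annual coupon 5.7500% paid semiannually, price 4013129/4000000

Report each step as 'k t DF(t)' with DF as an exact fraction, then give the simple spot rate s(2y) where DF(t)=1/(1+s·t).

1 1/2 1199/1250
2 1 4729/5000
3 3/2 1843/2000
4 2 4557/5000
5 5/2 8727/10000
6 3 4257/5000
7 7/2 4113/5000
s(2y) = (1/(4557/5000) − 1)/(2) = 443/9114 ≈ 4.8607%

step 1 [0.5y] bond c/2=1/40: DF=(49159/50000 − 1/40·(0))/(1+1/40) = 1199/1250 ≈ 0.959200
step 2 [1y] bond c/2=9/200: DF=(41261/40000 − 9/200·(0.959200))/(1+9/200) = 4729/5000 ≈ 0.945800
step 3 [1.5y] swap r/2=157/5653: DF=(1 − 157/5653·(0.959200+0.945800))/(1+157/5653) = 1843/2000 ≈ 0.921500
step 4 [2y] bond c/2=1/50: DF=(493079/500000 − 1/50·(0.959200+0.945800+0.921500))/(1+1/50) = 4557/5000 ≈ 0.911400
step 5 [2.5y] swap r/2=1273/46106: DF=(1 − 1273/46106·(0.959200+0.945800+0.921500+0.911400))/(1+1273/46106) = 8727/10000 ≈ 0.872700
step 6 [3y] swap r/2=743/27310: DF=(1 − 743/27310·(0.959200+0.945800+0.921500+0.911400+0.872700))/(1+743/27310) = 4257/5000 ≈ 0.851400
step 7 [3.5y] bond c/2=23/800: DF=(4013129/4000000 − 23/800·(0.959200+0.945800+0.921500+0.911400+0.872700+0.851400))/(1+23/800) = 4113/5000 ≈ 0.822600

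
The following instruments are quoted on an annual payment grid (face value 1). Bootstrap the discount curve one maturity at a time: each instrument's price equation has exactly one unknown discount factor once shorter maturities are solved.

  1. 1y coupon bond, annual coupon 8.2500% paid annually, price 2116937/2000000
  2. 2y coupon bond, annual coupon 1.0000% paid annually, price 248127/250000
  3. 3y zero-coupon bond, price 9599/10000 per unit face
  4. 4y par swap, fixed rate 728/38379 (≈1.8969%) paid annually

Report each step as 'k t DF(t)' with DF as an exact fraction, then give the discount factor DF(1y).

1 1 4889/5000
2 2 973/1000
3 3 9599/10000
4 4 1159/1250
DF(1y) = 4889/5000 ≈ 0.977800

step 1 [1y] bond c/1=33/400: DF=(2116937/2000000 − 33/400·(0))/(1+33/400) = 4889/5000 ≈ 0.977800
step 2 [2y] bond c/1=1/100: DF=(248127/250000 − 1/100·(0.977800))/(1+1/100) = 973/1000 ≈ 0.973000
step 3 [3y] zero: DF = P = 9599/10000 ≈ 0.959900
step 4 [4y] swap r/1=728/38379: DF=(1 − 728/38379·(0.977800+0.973000+0.959900))/(1+728/38379) = 1159/1250 ≈ 0.927200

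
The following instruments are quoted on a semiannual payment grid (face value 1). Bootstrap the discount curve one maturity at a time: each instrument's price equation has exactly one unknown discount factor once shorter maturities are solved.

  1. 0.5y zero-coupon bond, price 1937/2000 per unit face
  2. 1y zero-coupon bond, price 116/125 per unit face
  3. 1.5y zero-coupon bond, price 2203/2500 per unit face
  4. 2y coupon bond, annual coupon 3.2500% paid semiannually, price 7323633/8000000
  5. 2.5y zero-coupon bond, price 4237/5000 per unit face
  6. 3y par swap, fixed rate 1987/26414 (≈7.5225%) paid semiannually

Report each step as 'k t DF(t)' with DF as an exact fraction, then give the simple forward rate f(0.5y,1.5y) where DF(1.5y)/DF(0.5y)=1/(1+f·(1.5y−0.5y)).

step 1 [0.5y] zero: DF = P = 1937/2000 ≈ 0.968500
step 2 [1y] zero: DF = P = 116/125 ≈ 0.928000
step 3 [1.5y] zero: DF = P = 2203/2500 ≈ 0.881200
step 4 [2y] bond c/2=13/800: DF=(7323633/8000000 − 13/800·(0.968500+0.928000+0.881200))/(1+13/800) = 2141/2500 ≈ 0.856400
step 5 [2.5y] zero: DF = P = 4237/5000 ≈ 0.847400
step 6 [3y] swap r/2=1987/52828: DF=(1 − 1987/52828·(0.968500+0.928000+0.881200+0.856400+0.847400))/(1+1987/52828) = 8013/10000 ≈ 0.801300

1 1/2 1937/2000
2 1 116/125
3 3/2 2203/2500
4 2 2141/2500
5 5/2 4237/5000
6 3 8013/10000
f(0.5y,1.5y) = ((1937/2000)/(2203/2500) − 1)/(1) = 873/8812 ≈ 9.9069%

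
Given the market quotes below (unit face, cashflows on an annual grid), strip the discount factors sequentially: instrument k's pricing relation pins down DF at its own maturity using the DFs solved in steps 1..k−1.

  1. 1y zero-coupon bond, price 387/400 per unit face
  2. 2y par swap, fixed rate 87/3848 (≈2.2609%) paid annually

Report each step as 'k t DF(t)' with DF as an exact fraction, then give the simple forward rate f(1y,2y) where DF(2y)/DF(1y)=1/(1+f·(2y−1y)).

step 1 [1y] zero: DF = P = 387/400 ≈ 0.967500
step 2 [2y] swap r/1=87/3848: DF=(1 − 87/3848·(0.967500))/(1+87/3848) = 1913/2000 ≈ 0.956500

1 1 387/400
2 2 1913/2000
f(1y,2y) = ((387/400)/(1913/2000) − 1)/(1) = 22/1913 ≈ 1.1500%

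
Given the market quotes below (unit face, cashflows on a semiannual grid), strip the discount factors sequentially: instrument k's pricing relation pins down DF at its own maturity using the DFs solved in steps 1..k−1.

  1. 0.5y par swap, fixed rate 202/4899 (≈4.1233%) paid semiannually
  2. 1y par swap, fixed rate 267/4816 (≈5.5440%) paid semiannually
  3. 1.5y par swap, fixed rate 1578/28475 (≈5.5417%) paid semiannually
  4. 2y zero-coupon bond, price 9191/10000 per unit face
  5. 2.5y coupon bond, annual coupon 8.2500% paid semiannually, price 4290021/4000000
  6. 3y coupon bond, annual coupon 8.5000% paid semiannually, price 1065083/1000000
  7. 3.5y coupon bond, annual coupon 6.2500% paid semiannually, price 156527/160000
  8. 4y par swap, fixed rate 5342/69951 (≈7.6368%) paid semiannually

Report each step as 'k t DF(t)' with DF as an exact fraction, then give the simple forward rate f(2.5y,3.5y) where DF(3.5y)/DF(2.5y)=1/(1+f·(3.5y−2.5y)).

1 1/2 4899/5000
2 1 4733/5000
3 3/2 9211/10000
4 2 9191/10000
5 5/2 1101/1250
6 3 4161/5000
7 7/2 3913/5000
8 4 7329/10000
f(2.5y,3.5y) = ((1101/1250)/(3913/5000) − 1)/(1) = 491/3913 ≈ 12.5479%

step 1 [0.5y] swap r/2=101/4899: DF=(1 − 101/4899·(0))/(1+101/4899) = 4899/5000 ≈ 0.979800
step 2 [1y] swap r/2=267/9632: DF=(1 − 267/9632·(0.979800))/(1+267/9632) = 4733/5000 ≈ 0.946600
step 3 [1.5y] swap r/2=789/28475: DF=(1 − 789/28475·(0.979800+0.946600))/(1+789/28475) = 9211/10000 ≈ 0.921100
step 4 [2y] zero: DF = P = 9191/10000 ≈ 0.919100
step 5 [2.5y] bond c/2=33/800: DF=(4290021/4000000 − 33/800·(0.979800+0.946600+0.921100+0.919100))/(1+33/800) = 1101/1250 ≈ 0.880800
step 6 [3y] bond c/2=17/400: DF=(1065083/1000000 − 17/400·(0.979800+0.946600+0.921100+0.919100+0.880800))/(1+17/400) = 4161/5000 ≈ 0.832200
step 7 [3.5y] bond c/2=1/32: DF=(156527/160000 − 1/32·(0.979800+0.946600+0.921100+0.919100+0.880800+0.832200))/(1+1/32) = 3913/5000 ≈ 0.782600
step 8 [4y] swap r/2=2671/69951: DF=(1 − 2671/69951·(0.979800+0.946600+0.921100+0.919100+0.880800+0.832200+0.782600))/(1+2671/69951) = 7329/10000 ≈ 0.732900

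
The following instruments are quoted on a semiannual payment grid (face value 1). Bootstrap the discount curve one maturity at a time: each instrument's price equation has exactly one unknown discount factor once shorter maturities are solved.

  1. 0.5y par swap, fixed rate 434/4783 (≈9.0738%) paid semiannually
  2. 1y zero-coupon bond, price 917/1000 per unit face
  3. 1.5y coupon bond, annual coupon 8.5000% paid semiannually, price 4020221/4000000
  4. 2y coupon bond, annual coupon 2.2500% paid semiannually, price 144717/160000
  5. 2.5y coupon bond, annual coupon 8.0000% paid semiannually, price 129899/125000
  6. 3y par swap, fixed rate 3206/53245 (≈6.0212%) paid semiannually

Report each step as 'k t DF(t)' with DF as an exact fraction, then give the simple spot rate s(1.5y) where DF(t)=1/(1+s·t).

1 1/2 4783/5000
2 1 917/1000
3 3/2 8877/10000
4 2 8637/10000
5 5/2 4299/5000
6 3 8397/10000
s(1.5y) = (1/(8877/10000) − 1)/(3/2) = 2246/26631 ≈ 8.4338%

step 1 [0.5y] swap r/2=217/4783: DF=(1 − 217/4783·(0))/(1+217/4783) = 4783/5000 ≈ 0.956600
step 2 [1y] zero: DF = P = 917/1000 ≈ 0.917000
step 3 [1.5y] bond c/2=17/400: DF=(4020221/4000000 − 17/400·(0.956600+0.917000))/(1+17/400) = 8877/10000 ≈ 0.887700
step 4 [2y] bond c/2=9/800: DF=(144717/160000 − 9/800·(0.956600+0.917000+0.887700))/(1+9/800) = 8637/10000 ≈ 0.863700
step 5 [2.5y] bond c/2=1/25: DF=(129899/125000 − 1/25·(0.956600+0.917000+0.887700+0.863700))/(1+1/25) = 4299/5000 ≈ 0.859800
step 6 [3y] swap r/2=1603/53245: DF=(1 − 1603/53245·(0.956600+0.917000+0.887700+0.863700+0.859800))/(1+1603/53245) = 8397/10000 ≈ 0.839700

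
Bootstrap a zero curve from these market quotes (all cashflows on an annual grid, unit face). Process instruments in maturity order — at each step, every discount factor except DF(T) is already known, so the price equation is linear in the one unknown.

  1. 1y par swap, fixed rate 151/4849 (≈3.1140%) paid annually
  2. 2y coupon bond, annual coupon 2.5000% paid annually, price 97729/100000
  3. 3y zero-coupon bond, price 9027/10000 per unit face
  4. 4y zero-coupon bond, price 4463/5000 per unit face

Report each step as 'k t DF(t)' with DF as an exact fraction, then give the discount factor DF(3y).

step 1 [1y] swap r/1=151/4849: DF=(1 − 151/4849·(0))/(1+151/4849) = 4849/5000 ≈ 0.969800
step 2 [2y] bond c/1=1/40: DF=(97729/100000 − 1/40·(0.969800))/(1+1/40) = 4649/5000 ≈ 0.929800
step 3 [3y] zero: DF = P = 9027/10000 ≈ 0.902700
step 4 [4y] zero: DF = P = 4463/5000 ≈ 0.892600

1 1 4849/5000
2 2 4649/5000
3 3 9027/10000
4 4 4463/5000
DF(3y) = 9027/10000 ≈ 0.902700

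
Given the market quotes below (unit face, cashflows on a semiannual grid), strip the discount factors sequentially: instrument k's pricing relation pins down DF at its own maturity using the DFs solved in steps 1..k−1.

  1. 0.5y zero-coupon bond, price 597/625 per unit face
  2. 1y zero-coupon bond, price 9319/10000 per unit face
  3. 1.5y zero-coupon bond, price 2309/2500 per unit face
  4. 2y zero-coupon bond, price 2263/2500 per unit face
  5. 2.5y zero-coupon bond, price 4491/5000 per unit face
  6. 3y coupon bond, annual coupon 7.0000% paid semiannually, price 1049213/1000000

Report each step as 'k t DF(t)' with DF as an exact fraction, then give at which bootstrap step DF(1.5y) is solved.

1 1/2 597/625
2 1 9319/10000
3 3/2 2309/2500
4 2 2263/2500
5 5/2 4491/5000
6 3 8577/10000
DF(1.5y) is solved at step 3

step 1 [0.5y] zero: DF = P = 597/625 ≈ 0.955200
step 2 [1y] zero: DF = P = 9319/10000 ≈ 0.931900
step 3 [1.5y] zero: DF = P = 2309/2500 ≈ 0.923600
step 4 [2y] zero: DF = P = 2263/2500 ≈ 0.905200
step 5 [2.5y] zero: DF = P = 4491/5000 ≈ 0.898200
step 6 [3y] bond c/2=7/200: DF=(1049213/1000000 − 7/200·(0.955200+0.931900+0.923600+0.905200+0.898200))/(1+7/200) = 8577/10000 ≈ 0.857700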